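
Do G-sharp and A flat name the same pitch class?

G# is pitch class 8; Ab is pitch class 8.
All spellings map to pitch class 8, so they are enharmonically equivalent.

Yes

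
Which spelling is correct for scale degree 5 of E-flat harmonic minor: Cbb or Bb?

Bb

Each scale degree takes a distinct letter name. Degree 5 of a scale on E must use the letter B.
Bb and Cbb are enharmonically the same pitch, but only Bb uses the letter B, so it is the correct spelling here.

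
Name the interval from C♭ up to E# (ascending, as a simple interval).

doubly augmented third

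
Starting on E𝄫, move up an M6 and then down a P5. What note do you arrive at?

Fb

A major sixth up from Ebb is Cb (letter C, 9 semitones up).
A perfect fifth down from Cb is Fb (letter F, 7 semitones down).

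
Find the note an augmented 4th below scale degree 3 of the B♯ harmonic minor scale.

A

Scale degree 3 of B# harmonic minor is D#.
An augmented fourth (6 semitones) below D# lands on the letter A, giving A.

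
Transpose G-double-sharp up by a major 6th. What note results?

E##

A sixth above G lands on the letter E.
A major sixth spans 9 semitones, so G## moves to pitch class 6. On the letter E that is E##.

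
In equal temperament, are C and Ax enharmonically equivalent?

Two spellings are enharmonically equivalent only if they share a pitch class.
Here C → 0, A## → 11; 0 ≠ 11, so they are not.

No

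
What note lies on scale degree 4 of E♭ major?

Ab

Degree 4 takes the letter 3 steps above E, which is A.
In major, degree 4 sits 5 semitones above the tonic. Eb + 5 semitones is pitch class 8, spelled on A as Ab.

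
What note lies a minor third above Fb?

Abb

F up a major third is A, so the target letter is A.
From Fb, a minor third is 3 semitones up: Abb.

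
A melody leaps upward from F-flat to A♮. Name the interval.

augmented third

The letter names run F→A, a span of 2 letter steps, so the interval is some kind of third.
Fb to A is 5 semitones. A major third is 4, so 5 makes it augmented.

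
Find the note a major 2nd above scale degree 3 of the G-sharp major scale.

Scale degree 3 of G# major is B#.
A major second (2 semitones) above B# lands on the letter C, giving C##.

C##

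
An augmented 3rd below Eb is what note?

Cbb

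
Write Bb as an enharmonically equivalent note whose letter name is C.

Bb is pitch class 10. The letter C alone is pitch class 0.
To reach pitch class 10 from C requires an offset of -2 semitones, i.e. double flat: Cbb.

Cbb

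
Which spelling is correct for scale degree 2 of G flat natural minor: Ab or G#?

Ab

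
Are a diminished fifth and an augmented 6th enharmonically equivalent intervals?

A diminished fifth spans 6 semitones; an augmented sixth spans 10.
The spans differ, so they are not enharmonic equivalents.

No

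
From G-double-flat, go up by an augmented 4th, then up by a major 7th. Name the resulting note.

Bb

An augmented fourth up from Gbb is Cb (letter C, 6 semitones up).
A major seventh up from Cb is Bb (letter B, 11 semitones up).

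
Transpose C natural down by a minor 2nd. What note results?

C down a major second is Bb, so the target letter is B.
From C, a minor second is 1 semitone down: B.

B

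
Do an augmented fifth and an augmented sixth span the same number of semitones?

No

An augmented fifth spans 8 semitones; an augmented sixth spans 10.
The spans differ, so they are not enharmonic equivalents.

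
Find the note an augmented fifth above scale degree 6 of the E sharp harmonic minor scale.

Scale degree 6 of E# harmonic minor is C#.
An augmented fifth (8 semitones) above C# lands on the letter G, giving G##.

G##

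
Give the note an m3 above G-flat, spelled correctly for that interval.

Bbb

G up a major third is B, so the target letter is B.
From Gb, a minor third is 3 semitones up: Bbb.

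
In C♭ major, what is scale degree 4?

The Cb major scale runs Cb Db Eb Fb Gb Ab Bb.
Degree 4 is Fb.

Fb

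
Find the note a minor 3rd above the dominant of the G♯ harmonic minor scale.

The dominant of G# harmonic minor is D#.
A minor third (3 semitones) above D# lands on the letter F, giving F#.

F#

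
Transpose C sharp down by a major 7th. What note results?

D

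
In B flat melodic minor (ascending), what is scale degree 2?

C

Degree 2 takes the letter 1 step above B, which is C.
In melodic minor (ascending), degree 2 sits 2 semitones above the tonic. Bb + 2 semitones is pitch class 0, spelled on C as C.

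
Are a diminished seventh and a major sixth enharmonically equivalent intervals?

Yes

A diminished seventh spans 9 semitones; a major sixth spans 9.
They are enharmonically equivalent.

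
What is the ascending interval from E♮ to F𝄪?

augmented second

The letter names run E→F, a span of 1 letter step, so the interval is some kind of second.
E to F## is 3 semitones. A major second is 2, so 3 makes it augmented.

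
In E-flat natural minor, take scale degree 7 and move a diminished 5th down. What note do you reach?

G

Scale degree 7 of Eb natural minor is Db.
A diminished fifth (6 semitones) below Db lands on the letter G, giving G.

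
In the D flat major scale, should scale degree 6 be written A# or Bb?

Each scale degree takes a distinct letter name. Degree 6 of a scale on D must use the letter B.
Bb and A# are enharmonically the same pitch, but only Bb uses the letter B, so it is the correct spelling here.

Bb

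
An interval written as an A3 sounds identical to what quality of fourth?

An augmented third spans 5 semitones.
A fourth spanning 5 semitones is perfect (the perfect fourth is 5).

perfect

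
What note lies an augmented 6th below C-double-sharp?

E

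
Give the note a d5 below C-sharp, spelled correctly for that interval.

C down a perfect fifth is F, so the target letter is F.
From C#, a diminished fifth is 6 semitones down: F##.

F##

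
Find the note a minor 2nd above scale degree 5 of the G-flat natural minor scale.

Ebb

Scale degree 5 of Gb natural minor is Db.
A minor second (1 semitone) above Db lands on the letter E, giving Ebb.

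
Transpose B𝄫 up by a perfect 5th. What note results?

Fb

A fifth above B lands on the letter F.
A perfect fifth spans 7 semitones, so Bbb moves to pitch class 4. On the letter F that is Fb.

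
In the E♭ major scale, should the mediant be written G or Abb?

Each scale degree takes a distinct letter name. Degree 3 of a scale on E must use the letter G.
G and Abb are enharmonically the same pitch, but only G uses the letter G, so it is the correct spelling here.

G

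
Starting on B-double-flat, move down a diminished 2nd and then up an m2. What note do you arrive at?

Bb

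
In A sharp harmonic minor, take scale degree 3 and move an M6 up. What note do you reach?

Scale degree 3 of A# harmonic minor is C#.
A major sixth (9 semitones) above C# lands on the letter A, giving A#.

A#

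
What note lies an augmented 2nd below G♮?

A second below G lands on the letter F.
An augmented second spans 3 semitones, so G moves to pitch class 4. On the letter F that is Fb.

Fb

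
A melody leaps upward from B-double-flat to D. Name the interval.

Counting letters B–C–D gives a third.
Bbb→D = 5 semitones, 1 wider than the major third (4), so augmented.

augmented third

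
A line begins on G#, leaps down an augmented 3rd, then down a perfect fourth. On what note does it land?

Bb

An augmented third down from G# is Eb (letter E, 5 semitones down).
A perfect fourth down from Eb is Bb (letter B, 5 semitones down).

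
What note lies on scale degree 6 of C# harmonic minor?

A

The C# harmonic minor scale runs C# D# E F# G# A B#.
Degree 6 is A.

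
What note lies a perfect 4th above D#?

G#

A fourth above D lands on the letter G.
A perfect fourth spans 5 semitones, so D# moves to pitch class 8. On the letter G that is G#.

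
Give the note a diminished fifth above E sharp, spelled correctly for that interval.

E up a perfect fifth is B, so the target letter is B.
From E#, a diminished fifth is 6 semitones up: B.

B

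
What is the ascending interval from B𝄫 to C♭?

major second

Counting letters B–C gives a second.
Bbb→Cb = 2 semitones, exactly the major second.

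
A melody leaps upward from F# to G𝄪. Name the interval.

augmented second

Counting letters F–G gives a second.
F#→G## = 3 semitones, 1 wider than the major second (2), so augmented.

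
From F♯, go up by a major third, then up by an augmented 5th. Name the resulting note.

E##

A major third up from F# is A# (letter A, 4 semitones up).
An augmented fifth up from A# is E## (letter E, 8 semitones up).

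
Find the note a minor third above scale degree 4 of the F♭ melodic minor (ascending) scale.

Dbb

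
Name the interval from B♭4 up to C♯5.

augmented second

Counting letters B–C gives a second.
Bb→C# = 3 semitones, 1 wider than the major second (2), so augmented.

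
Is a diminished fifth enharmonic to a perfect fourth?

No

A diminished fifth spans 6 semitones; a perfect fourth spans 5.
The spans differ, so they are not enharmonic equivalents.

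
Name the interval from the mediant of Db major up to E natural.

major seventh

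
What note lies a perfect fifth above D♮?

A

D up a perfect fifth is A, so the target letter is A.
From D, a perfect fifth is 7 semitones up: A.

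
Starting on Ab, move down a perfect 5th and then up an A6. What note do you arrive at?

B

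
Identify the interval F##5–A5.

The letter names run F→A, a span of 2 letter steps, so the interval is some kind of third.
F## to A is 2 semitones. A major third is 4, so 2 makes it diminished.

diminished third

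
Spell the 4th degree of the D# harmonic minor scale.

G#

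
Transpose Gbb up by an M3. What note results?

A third above G lands on the letter B.
A major third spans 4 semitones, so Gbb moves to pitch class 9. On the letter B that is Bbb.

Bbb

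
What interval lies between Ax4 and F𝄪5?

Counting letters A–B–C–D–E–F gives a sixth.
A##→F## = 8 semitones, 1 narrower than the major sixth (9), so minor.

minor sixth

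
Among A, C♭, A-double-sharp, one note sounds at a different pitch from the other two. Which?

A

In 12-tone equal temperament, enharmonic equivalents share a pitch class. A is pitch class 9; Cb is pitch class 11; A## is pitch class 11.
Cb and A## share pitch class 11, while A is pitch class 9.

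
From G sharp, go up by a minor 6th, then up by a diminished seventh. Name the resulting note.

A minor sixth up from G# is E (letter E, 8 semitones up).
A diminished seventh up from E is Db (letter D, 9 semitones up).

Db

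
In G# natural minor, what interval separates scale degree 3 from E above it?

perfect fourth

Scale degree 3 of G# natural minor is B.
B up to E: letters B→E make it a fourth; 5 semitones makes it perfect.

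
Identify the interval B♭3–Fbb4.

The letter names run B→F, a span of 4 letter steps, so the interval is some kind of fifth.
Bb to Fbb is 5 semitones. A perfect fifth is 7, so 5 makes it doubly diminished.

doubly diminished fifth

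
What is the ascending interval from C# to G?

The letter names run C→G, a span of 4 letter steps, so the interval is some kind of fifth.
C# to G is 6 semitones. A perfect fifth is 7, so 6 makes it diminished.

diminished fifth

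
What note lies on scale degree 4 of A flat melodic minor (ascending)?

Db

The Ab melodic minor (ascending) scale runs Ab Bb Cb Db Eb F G.
Degree 4 is Db.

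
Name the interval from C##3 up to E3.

The letter names run C→E, a span of 2 letter steps, so the interval is some kind of third.
C## to E is 2 semitones. A major third is 4, so 2 makes it diminished.

diminished third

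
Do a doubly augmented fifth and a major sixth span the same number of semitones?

Yes

A doubly augmented fifth spans 9 semitones; a major sixth spans 9.
They are enharmonically equivalent.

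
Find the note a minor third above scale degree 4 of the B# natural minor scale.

G#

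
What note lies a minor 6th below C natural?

A sixth below C lands on the letter E.
A minor sixth spans 8 semitones, so C moves to pitch class 4. On the letter E that is E.

E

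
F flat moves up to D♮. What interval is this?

The letter names run F→D, a span of 5 letter steps, so the interval is some kind of sixth.
Fb to D is 10 semitones. A major sixth is 9, so 10 makes it augmented.

augmented sixth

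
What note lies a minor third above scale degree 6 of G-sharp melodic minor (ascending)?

G#

Scale degree 6 of G# melodic minor (ascending) is E#.
A minor third (3 semitones) above E# lands on the letter G, giving G#.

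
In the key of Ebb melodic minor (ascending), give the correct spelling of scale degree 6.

Cb

Degree 6 takes the letter 5 steps above E, which is C.
In melodic minor (ascending), degree 6 sits 9 semitones above the tonic. Ebb + 9 semitones is pitch class 11, spelled on C as Cb.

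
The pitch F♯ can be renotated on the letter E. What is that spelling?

F# is pitch class 6. The letter E alone is pitch class 4.
To reach pitch class 6 from E requires an offset of +2 semitones, i.e. double sharp: E##.

E##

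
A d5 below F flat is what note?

A fifth below F lands on the letter B.
A diminished fifth spans 6 semitones, so Fb moves to pitch class 10. On the letter B that is Bb.

Bb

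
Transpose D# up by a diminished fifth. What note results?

A

A fifth above D lands on the letter A.
A diminished fifth spans 6 semitones, so D# moves to pitch class 9. On the letter A that is A.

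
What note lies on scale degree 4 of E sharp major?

A#

The E# major scale runs E# F## G## A# B# C## D##.
Degree 4 is A#.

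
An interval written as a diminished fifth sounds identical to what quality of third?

doubly augmented

A diminished fifth spans 6 semitones.
A third spanning 6 semitones is doubly augmented (the major third is 4).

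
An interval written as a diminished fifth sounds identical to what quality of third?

A diminished fifth spans 6 semitones.
A third spanning 6 semitones is doubly augmented (the major third is 4).

doubly augmented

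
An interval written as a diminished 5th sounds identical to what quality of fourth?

A diminished fifth spans 6 semitones.
A fourth spanning 6 semitones is augmented (the perfect fourth is 5).

augmented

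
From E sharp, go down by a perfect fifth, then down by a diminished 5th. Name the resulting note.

D##

A perfect fifth down from E# is A# (letter A, 7 semitones down).
A diminished fifth down from A# is D## (letter D, 6 semitones down).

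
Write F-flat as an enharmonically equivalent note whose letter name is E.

E

Fb is pitch class 4. The letter E alone is pitch class 4.
Pitch class 4 on E needs no accidental: E.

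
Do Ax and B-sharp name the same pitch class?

No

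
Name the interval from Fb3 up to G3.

augmented second

Counting letters F–G gives a second.
Fb→G = 3 semitones, 1 wider than the major second (2), so augmented.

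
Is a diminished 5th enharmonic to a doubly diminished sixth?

Yes

A diminished fifth spans 6 semitones; a doubly diminished sixth spans 6.
They are enharmonically equivalent.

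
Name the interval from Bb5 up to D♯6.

Counting letters B–C–D gives a third.
Bb→D# = 5 semitones, 1 wider than the major third (4), so augmented.

augmented third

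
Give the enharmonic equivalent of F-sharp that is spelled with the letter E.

F# is pitch class 6. The letter E alone is pitch class 4.
To reach pitch class 6 from E requires an offset of +2 semitones, i.e. double sharp: E##.

E##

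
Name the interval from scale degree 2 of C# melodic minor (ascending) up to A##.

Scale degree 2 of C# melodic minor (ascending) is D#.
D# up to A##: letters D→A make it a fifth; 8 semitones makes it augmented.

augmented fifth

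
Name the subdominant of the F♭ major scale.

Degree 4 takes the letter 3 steps above F, which is B.
In major, degree 4 sits 5 semitones above the tonic. Fb + 5 semitones is pitch class 9, spelled on B as Bbb.

Bbb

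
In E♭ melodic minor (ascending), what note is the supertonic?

F

The Eb melodic minor (ascending) scale runs Eb F Gb Ab Bb C D.
Degree 2 is F.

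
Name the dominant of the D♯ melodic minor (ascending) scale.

The D# melodic minor (ascending) scale runs D# E# F# G# A# B# C##.
Degree 5 is A#.

A#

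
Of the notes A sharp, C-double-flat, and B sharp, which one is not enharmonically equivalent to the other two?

B#

In 12-tone equal temperament, enharmonic equivalents share a pitch class. A# is pitch class 10; Cbb is pitch class 10; B# is pitch class 0.
A# and Cbb share pitch class 10, while B# is pitch class 0.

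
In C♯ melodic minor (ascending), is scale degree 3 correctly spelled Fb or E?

Each scale degree takes a distinct letter name. Degree 3 of a scale on C must use the letter E.
E and Fb are enharmonically the same pitch, but only E uses the letter E, so it is the correct spelling here.

E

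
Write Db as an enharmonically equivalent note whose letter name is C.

Plain C sits 1 semitone below Db, so on the letter C the same pitch needs a sharp: C#.

C#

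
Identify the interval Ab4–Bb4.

Counting letters A–B gives a second.
Ab→Bb = 2 semitones, exactly the major second.

major second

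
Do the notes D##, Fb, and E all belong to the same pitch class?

D## = pitch class 4 and Fb = pitch class 4 and E = pitch class 4 — the same pitch class, so they are enharmonic equivalents.

Yes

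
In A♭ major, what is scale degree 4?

Degree 4 takes the letter 3 steps above A, which is D.
In major, degree 4 sits 5 semitones above the tonic. Ab + 5 semitones is pitch class 1, spelled on D as Db.

Db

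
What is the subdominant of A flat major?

Db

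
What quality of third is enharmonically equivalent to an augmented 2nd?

minor

An augmented second spans 3 semitones.
A third spanning 3 semitones is minor (the major third is 4).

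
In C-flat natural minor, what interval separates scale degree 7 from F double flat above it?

diminished fifth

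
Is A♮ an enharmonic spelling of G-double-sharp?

A = pitch class 9 and G## = pitch class 9 — the same pitch class, so they are enharmonic equivalents.

Yes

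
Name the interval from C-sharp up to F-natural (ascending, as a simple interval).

Counting letters C–D–E–F gives a fourth.
C#→F = 4 semitones, 1 narrower than the perfect fourth (5), so diminished.

diminished fourth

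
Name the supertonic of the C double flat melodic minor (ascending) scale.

Dbb

Degree 2 takes the letter 1 step above C, which is D.
In melodic minor (ascending), degree 2 sits 2 semitones above the tonic. Cbb + 2 semitones is pitch class 0, spelled on D as Dbb.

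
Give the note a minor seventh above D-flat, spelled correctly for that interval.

Cb

D up a major seventh is C#, so the target letter is C.
From Db, a minor seventh is 10 semitones up: Cb.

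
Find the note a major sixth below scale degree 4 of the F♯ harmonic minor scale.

Scale degree 4 of F# harmonic minor is B.
A major sixth (9 semitones) below B lands on the letter D, giving D.

D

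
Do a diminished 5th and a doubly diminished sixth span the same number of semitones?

A diminished fifth spans 6 semitones; a doubly diminished sixth spans 6.
They are enharmonically equivalent.

Yes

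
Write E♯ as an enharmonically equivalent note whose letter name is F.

E# is pitch class 5. The letter F alone is pitch class 5.
Pitch class 5 on F needs no accidental: F.

F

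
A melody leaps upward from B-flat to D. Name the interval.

major third

Counting letters B–C–D gives a third.
Bb→D = 4 semitones, exactly the major third.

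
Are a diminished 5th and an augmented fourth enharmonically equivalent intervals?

A diminished fifth spans 6 semitones; an augmented fourth spans 6.
They are enharmonically equivalent.

Yes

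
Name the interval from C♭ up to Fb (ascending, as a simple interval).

perfect fourth

Counting letters C–D–E–F gives a fourth.
Cb→Fb = 5 semitones, exactly the perfect fourth.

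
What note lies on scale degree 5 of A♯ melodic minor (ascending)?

E#

The A# melodic minor (ascending) scale runs A# B# C# D# E# F## G##.
Degree 5 is E#.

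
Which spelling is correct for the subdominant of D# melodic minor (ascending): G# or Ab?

Each scale degree takes a distinct letter name. Degree 4 of a scale on D must use the letter G.
G# and Ab are enharmonically the same pitch, but only G# uses the letter G, so it is the correct spelling here.

G#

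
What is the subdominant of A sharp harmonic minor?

Degree 4 takes the letter 3 steps above A, which is D.
In harmonic minor, degree 4 sits 5 semitones above the tonic. A# + 5 semitones is pitch class 3, spelled on D as D#.

D#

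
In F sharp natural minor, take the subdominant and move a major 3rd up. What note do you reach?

The subdominant of F# natural minor is B.
A major third (4 semitones) above B lands on the letter D, giving D#.

D#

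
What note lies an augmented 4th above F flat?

A fourth above F lands on the letter B.
An augmented fourth spans 6 semitones, so Fb moves to pitch class 10. On the letter B that is Bb.

Bb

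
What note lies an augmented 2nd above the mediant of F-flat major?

B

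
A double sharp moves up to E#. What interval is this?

diminished fifth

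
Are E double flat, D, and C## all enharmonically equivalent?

Yes

Ebb = pitch class 2 and D = pitch class 2 and C## = pitch class 2 — the same pitch class, so they are enharmonic equivalents.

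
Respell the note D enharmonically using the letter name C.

Plain C sits 2 semitones below D, so on the letter C the same pitch needs a double sharp: C##.

C##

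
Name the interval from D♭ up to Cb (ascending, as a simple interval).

minor seventh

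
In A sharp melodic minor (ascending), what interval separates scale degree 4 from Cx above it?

Scale degree 4 of A# melodic minor (ascending) is D#.
D# up to C##: letters D→C make it a seventh; 11 semitones makes it major.

major seventh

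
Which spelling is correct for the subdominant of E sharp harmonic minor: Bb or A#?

Each scale degree takes a distinct letter name. Degree 4 of a scale on E must use the letter A.
A# and Bb are enharmonically the same pitch, but only A# uses the letter A, so it is the correct spelling here.

A#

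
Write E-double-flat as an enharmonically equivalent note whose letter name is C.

C##

Ebb is pitch class 2. The letter C alone is pitch class 0.
To reach pitch class 2 from C requires an offset of +2 semitones, i.e. double sharp: C##.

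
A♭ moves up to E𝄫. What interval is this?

diminished fifth

Counting letters A–B–C–D–E gives a fifth.
Ab→Ebb = 6 semitones, 1 narrower than the perfect fifth (7), so diminished.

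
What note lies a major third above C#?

A third above C lands on the letter E.
A major third spans 4 semitones, so C# moves to pitch class 5. On the letter E that is E#.

E#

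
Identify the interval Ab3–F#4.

augmented sixth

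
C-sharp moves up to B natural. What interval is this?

minor seventh

The letter names run C→B, a span of 6 letter steps, so the interval is some kind of seventh.
C# to B is 10 semitones. A major seventh is 11, so 10 makes it minor.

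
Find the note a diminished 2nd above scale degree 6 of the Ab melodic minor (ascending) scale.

Gbb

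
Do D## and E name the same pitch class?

D## is pitch class 4; E is pitch class 4.
All spellings map to pitch class 4, so they are enharmonically equivalent.

Yes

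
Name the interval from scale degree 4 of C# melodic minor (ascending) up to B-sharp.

Scale degree 4 of C# melodic minor (ascending) is F#.
F# up to B#: letters F→B make it a fourth; 6 semitones makes it augmented.

augmented fourth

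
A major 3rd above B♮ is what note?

A third above B lands on the letter D.
A major third spans 4 semitones, so B moves to pitch class 3. On the letter D that is D#.

D#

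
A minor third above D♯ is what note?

F#

D up a major third is F#, so the target letter is F.
From D#, a minor third is 3 semitones up: F#.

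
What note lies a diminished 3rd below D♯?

B##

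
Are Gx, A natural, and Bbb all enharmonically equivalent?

Yes

G## is pitch class 9; A is pitch class 9; Bbb is pitch class 9.
All spellings map to pitch class 9, so they are enharmonically equivalent.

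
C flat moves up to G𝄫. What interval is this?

The letter names run C→G, a span of 4 letter steps, so the interval is some kind of fifth.
Cb to Gbb is 6 semitones. A perfect fifth is 7, so 6 makes it diminished.

diminished fifth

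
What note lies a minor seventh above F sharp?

F up a major seventh is E, so the target letter is E.
From F#, a minor seventh is 10 semitones up: E.

E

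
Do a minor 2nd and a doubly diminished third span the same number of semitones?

A minor second spans 1 semitone; a doubly diminished third spans 1.
They are enharmonically equivalent.

Yes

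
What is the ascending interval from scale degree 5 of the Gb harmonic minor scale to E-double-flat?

Scale degree 5 of Gb harmonic minor is Db.
Db up to Ebb: letters D→E make it a second; 1 semitone makes it minor.

minor second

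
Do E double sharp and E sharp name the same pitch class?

No

Two spellings are enharmonically equivalent only if they share a pitch class.
Here E## → 6, E# → 5; 5 ≠ 6, so they are not.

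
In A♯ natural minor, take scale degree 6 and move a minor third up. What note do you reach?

A

Scale degree 6 of A# natural minor is F#.
A minor third (3 semitones) above F# lands on the letter A, giving A.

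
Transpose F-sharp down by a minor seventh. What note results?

G#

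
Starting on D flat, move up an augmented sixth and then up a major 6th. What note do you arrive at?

An augmented sixth up from Db is B (letter B, 10 semitones up).
A major sixth up from B is G# (letter G, 9 semitones up).

G#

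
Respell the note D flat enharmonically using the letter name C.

C#

Db is pitch class 1. The letter C alone is pitch class 0.
To reach pitch class 1 from C requires an offset of +1 semitone, i.e. sharp: C#.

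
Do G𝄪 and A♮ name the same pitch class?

G## = pitch class 9 and A = pitch class 9 — the same pitch class, so they are enharmonic equivalents.

Yes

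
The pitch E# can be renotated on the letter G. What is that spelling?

E# is pitch class 5. The letter G alone is pitch class 7.
To reach pitch class 5 from G requires an offset of -2 semitones, i.e. double flat: Gbb.

Gbb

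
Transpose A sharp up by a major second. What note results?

B#

A second above A lands on the letter B.
A major second spans 2 semitones, so A# moves to pitch class 0. On the letter B that is B#.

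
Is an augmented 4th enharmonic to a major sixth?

No

An augmented fourth spans 6 semitones; a major sixth spans 9.
The spans differ, so they are not enharmonic equivalents.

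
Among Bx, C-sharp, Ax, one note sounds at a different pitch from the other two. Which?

A##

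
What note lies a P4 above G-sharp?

C#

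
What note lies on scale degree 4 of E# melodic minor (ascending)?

The E# melodic minor (ascending) scale runs E# F## G# A# B# C## D##.
Degree 4 is A#.

A#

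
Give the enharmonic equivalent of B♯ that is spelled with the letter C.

C

Plain C sits at the same pitch as B#, so on the letter C the same pitch needs a natural: C.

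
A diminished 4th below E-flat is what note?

B

E down a perfect fourth is B, so the target letter is B.
From Eb, a diminished fourth is 4 semitones down: B.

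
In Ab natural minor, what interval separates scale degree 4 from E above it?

Scale degree 4 of Ab natural minor is Db.
Db up to E: letters D→E make it a second; 3 semitones makes it augmented.

augmented second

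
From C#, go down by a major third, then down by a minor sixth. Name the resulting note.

A major third down from C# is A (letter A, 4 semitones down).
A minor sixth down from A is C# (letter C, 8 semitones down).

C#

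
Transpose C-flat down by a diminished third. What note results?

A third below C lands on the letter A.
A diminished third spans 2 semitones, so Cb moves to pitch class 9. On the letter A that is A.

A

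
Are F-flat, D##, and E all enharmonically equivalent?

Fb is pitch class 4; D## is pitch class 4; E is pitch class 4.
All spellings map to pitch class 4, so they are enharmonically equivalent.

Yes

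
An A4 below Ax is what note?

A fourth below A lands on the letter E.
An augmented fourth spans 6 semitones, so A## moves to pitch class 5. On the letter E that is E#.

E#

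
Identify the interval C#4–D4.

minor second

The letter names run C→D, a span of 1 letter step, so the interval is some kind of second.
C# to D is 1 semitone. A major second is 2, so 1 makes it minor.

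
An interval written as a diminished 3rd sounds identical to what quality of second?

major

A diminished third spans 2 semitones.
A second spanning 2 semitones is major (the major second is 2).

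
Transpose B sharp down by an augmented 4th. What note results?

F#

A fourth below B lands on the letter F.
An augmented fourth spans 6 semitones, so B# moves to pitch class 6. On the letter F that is F#.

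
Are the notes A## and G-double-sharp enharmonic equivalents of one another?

No

A## is pitch class 11; G## is pitch class 9.
The pitch classes differ (11 vs. 9), so they are not enharmonic equivalents.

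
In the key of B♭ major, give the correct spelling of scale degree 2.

C

Degree 2 takes the letter 1 step above B, which is C.
In major, degree 2 sits 2 semitones above the tonic. Bb + 2 semitones is pitch class 0, spelled on C as C.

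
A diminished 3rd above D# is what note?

F

D up a major third is F#, so the target letter is F.
From D#, a diminished third is 2 semitones up: F.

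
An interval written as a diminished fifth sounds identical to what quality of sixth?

doubly diminished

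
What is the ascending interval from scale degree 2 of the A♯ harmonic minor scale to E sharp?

perfect fourth

Scale degree 2 of A# harmonic minor is B#.
B# up to E#: letters B→E make it a fourth; 5 semitones makes it perfect.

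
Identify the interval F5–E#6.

Counting letters F–G–A–B–C–D–E gives a seventh.
F→E# = 12 semitones, 1 wider than the major seventh (11), so augmented.

augmented seventh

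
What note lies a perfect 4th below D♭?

Ab

A fourth below D lands on the letter A.
A perfect fourth spans 5 semitones, so Db moves to pitch class 8. On the letter A that is Ab.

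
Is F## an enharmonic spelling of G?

Yes

F## is pitch class 7; G is pitch class 7.
All spellings map to pitch class 7, so they are enharmonically equivalent.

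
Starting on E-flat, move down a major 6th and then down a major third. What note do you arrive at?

A major sixth down from Eb is Gb (letter G, 9 semitones down).
A major third down from Gb is Ebb (letter E, 4 semitones down).

Ebb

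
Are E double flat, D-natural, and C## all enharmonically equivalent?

Yes

Ebb is pitch class 2; D is pitch class 2; C## is pitch class 2.
All spellings map to pitch class 2, so they are enharmonically equivalent.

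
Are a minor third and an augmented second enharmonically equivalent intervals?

Yes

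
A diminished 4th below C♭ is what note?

G

A fourth below C lands on the letter G.
A diminished fourth spans 4 semitones, so Cb moves to pitch class 7. On the letter G that is G.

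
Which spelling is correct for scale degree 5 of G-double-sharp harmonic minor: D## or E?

D##

Each scale degree takes a distinct letter name. Degree 5 of a scale on G must use the letter D.
D## and E are enharmonically the same pitch, but only D## uses the letter D, so it is the correct spelling here.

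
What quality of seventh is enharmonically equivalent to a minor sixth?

A minor sixth spans 8 semitones.
A seventh spanning 8 semitones is doubly diminished (the major seventh is 11).

doubly diminished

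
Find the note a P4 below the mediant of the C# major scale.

B#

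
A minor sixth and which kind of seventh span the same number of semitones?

A minor sixth spans 8 semitones.
A seventh spanning 8 semitones is doubly diminished (the major seventh is 11).

doubly diminished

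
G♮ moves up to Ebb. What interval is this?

diminished sixth

The letter names run G→E, a span of 5 letter steps, so the interval is some kind of sixth.
G to Ebb is 7 semitones. A major sixth is 9, so 7 makes it diminished.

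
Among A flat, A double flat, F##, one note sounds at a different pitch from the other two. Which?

Ab

In 12-tone equal temperament, enharmonic equivalents share a pitch class. Ab is pitch class 8; Abb is pitch class 7; F## is pitch class 7.
Abb and F## share pitch class 7, while Ab is pitch class 8.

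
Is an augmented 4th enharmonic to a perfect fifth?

No

An augmented fourth spans 6 semitones; a perfect fifth spans 7.
The spans differ, so they are not enharmonic equivalents.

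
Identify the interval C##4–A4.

Counting letters C–D–E–F–G–A gives a sixth.
C##→A = 7 semitones, 2 narrower than the major sixth (9), so diminished.

diminished sixth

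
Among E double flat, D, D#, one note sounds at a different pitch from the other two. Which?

D#

In 12-tone equal temperament, enharmonic equivalents share a pitch class. Ebb is pitch class 2; D is pitch class 2; D# is pitch class 3.
Ebb and D share pitch class 2, while D# is pitch class 3.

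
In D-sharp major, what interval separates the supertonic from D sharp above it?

minor seventh

The supertonic of D# major is E#.
E# up to D#: letters E→D make it a seventh; 10 semitones makes it minor.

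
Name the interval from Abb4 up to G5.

augmented seventh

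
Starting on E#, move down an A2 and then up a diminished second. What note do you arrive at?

Ebb

An augmented second down from E# is D (letter D, 3 semitones down).
A diminished second up from D is Ebb (letter E, 0 semitones up).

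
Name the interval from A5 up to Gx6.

augmented seventh

The letter names run A→G, a span of 6 letter steps, so the interval is some kind of seventh.
A to G## is 12 semitones. A major seventh is 11, so 12 makes it augmented.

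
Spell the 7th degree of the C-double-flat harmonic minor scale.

Bbb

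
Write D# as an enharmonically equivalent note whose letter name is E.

Eb

D# is pitch class 3. The letter E alone is pitch class 4.
To reach pitch class 3 from E requires an offset of -1 semitone, i.e. flat: Eb.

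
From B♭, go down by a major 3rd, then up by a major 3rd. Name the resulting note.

A major third down from Bb is Gb (letter G, 4 semitones down).
A major third up from Gb is Bb (letter B, 4 semitones up).

Bb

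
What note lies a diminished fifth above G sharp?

G up a perfect fifth is D, so the target letter is D.
From G#, a diminished fifth is 6 semitones up: D.

D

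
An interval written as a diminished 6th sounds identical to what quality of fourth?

doubly augmented

A diminished sixth spans 7 semitones.
A fourth spanning 7 semitones is doubly augmented (the perfect fourth is 5).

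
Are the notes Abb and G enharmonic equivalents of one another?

Abb is pitch class 7; G is pitch class 7.
All spellings map to pitch class 7, so they are enharmonically equivalent.

Yes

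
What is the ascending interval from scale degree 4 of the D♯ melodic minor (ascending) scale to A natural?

minor second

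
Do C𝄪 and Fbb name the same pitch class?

No

Two spellings are enharmonically equivalent only if they share a pitch class.
Here C## → 2, Fbb → 3; 2 ≠ 3, so they are not.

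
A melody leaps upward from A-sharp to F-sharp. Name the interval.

The letter names run A→F, a span of 5 letter steps, so the interval is some kind of sixth.
A# to F# is 8 semitones. A major sixth is 9, so 8 makes it minor.

minor sixth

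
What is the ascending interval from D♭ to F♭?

minor third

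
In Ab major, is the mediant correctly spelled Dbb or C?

Each scale degree takes a distinct letter name. Degree 3 of a scale on A must use the letter C.
C and Dbb are enharmonically the same pitch, but only C uses the letter C, so it is the correct spelling here.

C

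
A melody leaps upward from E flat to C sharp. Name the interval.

Counting letters E–F–G–A–B–C gives a sixth.
Eb→C# = 10 semitones, 1 wider than the major sixth (9), so augmented.

augmented sixth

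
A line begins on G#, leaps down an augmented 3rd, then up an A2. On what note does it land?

F#

An augmented third down from G# is Eb (letter E, 5 semitones down).
An augmented second up from Eb is F# (letter F, 3 semitones up).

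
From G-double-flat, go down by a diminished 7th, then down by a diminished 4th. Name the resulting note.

E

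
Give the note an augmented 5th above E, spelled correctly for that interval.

A fifth above E lands on the letter B.
An augmented fifth spans 8 semitones, so E moves to pitch class 0. On the letter B that is B#.

B#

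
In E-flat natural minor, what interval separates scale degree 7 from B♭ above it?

Scale degree 7 of Eb natural minor is Db.
Db up to Bb: letters D→B make it a sixth; 9 semitones makes it major.

major sixth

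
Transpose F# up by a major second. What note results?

G#

A second above F lands on the letter G.
A major second spans 2 semitones, so F# moves to pitch class 8. On the letter G that is G#.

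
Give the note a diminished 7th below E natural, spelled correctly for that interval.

A seventh below E lands on the letter F.
A diminished seventh spans 9 semitones, so E moves to pitch class 7. On the letter F that is F##.

F##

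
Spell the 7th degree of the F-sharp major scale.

The F# major scale runs F# G# A# B C# D# E#.
Degree 7 is E#.

E#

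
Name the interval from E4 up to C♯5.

major sixth

The letter names run E→C, a span of 5 letter steps, so the interval is some kind of sixth.
E to C# is 9 semitones. A major sixth is 9, so 9 makes it major.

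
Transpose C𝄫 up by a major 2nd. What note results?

Dbb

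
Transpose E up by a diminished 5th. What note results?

Bb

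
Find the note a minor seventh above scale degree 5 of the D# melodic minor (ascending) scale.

G#

Scale degree 5 of D# melodic minor (ascending) is A#.
A minor seventh (10 semitones) above A# lands on the letter G, giving G#.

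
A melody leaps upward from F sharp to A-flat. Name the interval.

diminished third

The letter names run F→A, a span of 2 letter steps, so the interval is some kind of third.
F# to Ab is 2 semitones. A major third is 4, so 2 makes it diminished.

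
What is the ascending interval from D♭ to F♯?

Counting letters D–E–F gives a third.
Db→F# = 5 semitones, 1 wider than the major third (4), so augmented.

augmented third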